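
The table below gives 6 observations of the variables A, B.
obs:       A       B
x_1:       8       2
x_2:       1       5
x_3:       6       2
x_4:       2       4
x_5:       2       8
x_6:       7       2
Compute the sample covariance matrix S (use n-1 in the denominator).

Step 1 — column means:
  mean(A) = (8 + 1 + 6 + 2 + 2 + 7) / 6 = 26/6 = 4.3333
  mean(B) = (2 + 5 + 2 + 4 + 8 + 2) / 6 = 23/6 = 3.8333

Step 2 — sample covariance S[i,j] = (1/(n-1)) · Σ_k (x_{k,i} - mean_i) · (x_{k,j} - mean_j), with n-1 = 5.
  S[A,A] = ((3.6667)·(3.6667) + (-3.3333)·(-3.3333) + (1.6667)·(1.6667) + (-2.3333)·(-2.3333) + (-2.3333)·(-2.3333) + (2.6667)·(2.6667)) / 5 = 45.3333/5 = 9.0667
  S[A,B] = ((3.6667)·(-1.8333) + (-3.3333)·(1.1667) + (1.6667)·(-1.8333) + (-2.3333)·(0.1667) + (-2.3333)·(4.1667) + (2.6667)·(-1.8333)) / 5 = -28.6667/5 = -5.7333
  S[B,B] = ((-1.8333)·(-1.8333) + (1.1667)·(1.1667) + (-1.8333)·(-1.8333) + (0.1667)·(0.1667) + (4.1667)·(4.1667) + (-1.8333)·(-1.8333)) / 5 = 28.8333/5 = 5.7667

S is symmetric (S[j,i] = S[i,j]). Assembling:

S = [[9.0667, -5.7333],
 [-5.7333, 5.7667]]


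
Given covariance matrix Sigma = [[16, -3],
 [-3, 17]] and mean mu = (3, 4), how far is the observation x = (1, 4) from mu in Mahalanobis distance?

Step 1 — centre the observation: (x - mu) = (-2, 0).

Step 2 — invert Sigma. det(Sigma) = 16·17 - (-3)² = 263.
  Sigma^{-1} = (1/det) · [[d, -b], [-b, a]] = [[0.0646, 0.0114],
 [0.0114, 0.0608]].

Step 3 — form the quadratic (x - mu)^T · Sigma^{-1} · (x - mu):
  Sigma^{-1} · (x - mu) = (-0.1293, -0.0228).
  (x - mu)^T · [Sigma^{-1} · (x - mu)] = (-2)·(-0.1293) + (0)·(-0.0228) = 0.2586.

Step 4 — take square root: d = √(0.2586) ≈ 0.5085.

d(x, mu) = √(0.2586) ≈ 0.5085


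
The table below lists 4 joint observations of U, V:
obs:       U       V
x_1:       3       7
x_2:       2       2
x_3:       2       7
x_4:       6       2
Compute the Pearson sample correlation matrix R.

Step 1 — column means:
  mean(U) = (3 + 2 + 2 + 6) / 4 = 13/4 = 3.25
  mean(V) = (7 + 2 + 7 + 2) / 4 = 18/4 = 4.5

Step 2 — sample variances and covariances s[i,j] = (1/(n-1)) · Σ_k (x_{k,i} - mean_i) · (x_{k,j} - mean_j), with n-1 = 3:
  s[U,U] = ((-0.25)·(-0.25) + (-1.25)·(-1.25) + (-1.25)·(-1.25) + (2.75)·(2.75)) / 3 = 10.75/3 = 3.5833
  s[U,V] = ((-0.25)·(2.5) + (-1.25)·(-2.5) + (-1.25)·(2.5) + (2.75)·(-2.5)) / 3 = -7.5/3 = -2.5
  s[V,V] = ((2.5)·(2.5) + (-2.5)·(-2.5) + (2.5)·(2.5) + (-2.5)·(-2.5)) / 3 = 25/3 = 8.3333
  Sample standard deviations s_i = √(s[i,i]):
  s(U) = √(3.5833) = 1.893
  s(V) = √(8.3333) = 2.8868

Step 3 — r_{ij} = s_{ij} / (s_i · s_j):
  r[U,U] = 1 (diagonal).
  r[U,V] = -2.5 / (1.893 · 2.8868) = -2.5 / 5.4645 = -0.4575
  r[V,V] = 1 (diagonal).

R is symmetric with unit diagonal. Assembling:

R = [[1, -0.4575],
 [-0.4575, 1]]


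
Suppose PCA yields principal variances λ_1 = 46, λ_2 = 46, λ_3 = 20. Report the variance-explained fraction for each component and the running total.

Step 1 — total variance = trace(Sigma) = Σ λ_i = 46 + 46 + 20 = 112.

Step 2 — fraction explained by component i = λ_i / Σ λ:
  PC1: 46/112 = 0.4107
  PC2: 46/112 = 0.4107
  PC3: 20/112 = 0.1786

Step 3 — cumulative fraction after k components = (λ_1 + ... + λ_k) / Σ λ:
  k = 1: 46/112 = 0.4107
  k = 2: (46 + 46)/112 = 92/112 = 0.8214
  k = 3: (46 + 46 + 20)/112 = 112/112 = 1

Summary (fraction, with percent):

explained: PC1 0.4107 (41.07%), PC2 0.4107 (41.07%), PC3 0.1786 (17.86%);  cumulative: 0.4107, 0.8214, 1


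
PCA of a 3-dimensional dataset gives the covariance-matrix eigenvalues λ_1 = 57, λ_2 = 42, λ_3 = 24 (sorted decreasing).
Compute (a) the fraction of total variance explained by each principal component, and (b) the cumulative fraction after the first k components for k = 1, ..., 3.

Step 1 — total variance = trace(Sigma) = Σ λ_i = 57 + 42 + 24 = 123.

Step 2 — fraction explained by component i = λ_i / Σ λ:
  PC1: 57/123 = 0.4634
  PC2: 42/123 = 0.3415
  PC3: 24/123 = 0.1951

Step 3 — cumulative fraction after k components = (λ_1 + ... + λ_k) / Σ λ:
  k = 1: 57/123 = 0.4634
  k = 2: (57 + 42)/123 = 99/123 = 0.8049
  k = 3: (57 + 42 + 24)/123 = 123/123 = 1

Summary (fraction, with percent):

explained: PC1 0.4634 (46.34%), PC2 0.3415 (34.15%), PC3 0.1951 (19.51%);  cumulative: 0.4634, 0.8049, 1


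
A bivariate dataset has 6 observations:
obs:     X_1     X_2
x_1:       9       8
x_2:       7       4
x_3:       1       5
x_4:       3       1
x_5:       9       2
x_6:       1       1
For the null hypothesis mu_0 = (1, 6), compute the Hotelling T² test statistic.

Step 1 — sample mean vector:
  mean(X_1) = (9 + 7 + 1 + 3 + 9 + 1) / 6 = 30/6 = 5
  mean(X_2) = (8 + 4 + 5 + 1 + 2 + 1) / 6 = 21/6 = 3.5
  x̄ = (5, 3.5),  deviation x̄ - mu_0 = (5, 3.5) - (1, 6) = (4, -2.5).

Step 2 — sample covariance matrix, S[i,j] = (1/(n-1)) · Σ_k (x_{k,i} - mean_i) · (x_{k,j} - mean_j), divisor n-1 = 5:
  S[X_1,X_1] = ((4)·(4) + (2)·(2) + (-4)·(-4) + (-2)·(-2) + (4)·(4) + (-4)·(-4)) / 5 = 72/5 = 14.4
  S[X_1,X_2] = ((4)·(4.5) + (2)·(0.5) + (-4)·(1.5) + (-2)·(-2.5) + (4)·(-1.5) + (-4)·(-2.5)) / 5 = 22/5 = 4.4
  S[X_2,X_2] = ((4.5)·(4.5) + (0.5)·(0.5) + (1.5)·(1.5) + (-2.5)·(-2.5) + (-1.5)·(-1.5) + (-2.5)·(-2.5)) / 5 = 37.5/5 = 7.5
  S = [[14.4, 4.4],
 [4.4, 7.5]].

Step 3 — invert S. det(S) = 14.4·7.5 - (4.4)² = 88.64.
  S^{-1} = (1/det) · [[d, -b], [-b, a]] = [[0.0846, -0.0496],
 [-0.0496, 0.1625]].

Step 4 — quadratic form (x̄ - mu_0)^T · S^{-1} · (x̄ - mu_0):
  S^{-1} · (x̄ - mu_0) = (0.4625, -0.6047),
  (x̄ - mu_0)^T · [...] = (4)·(0.4625) + (-2.5)·(-0.6047) = 3.3619.

Step 5 — scale by n: T² = 6 · 3.3619 = 20.1715.

T² ≈ 20.1715


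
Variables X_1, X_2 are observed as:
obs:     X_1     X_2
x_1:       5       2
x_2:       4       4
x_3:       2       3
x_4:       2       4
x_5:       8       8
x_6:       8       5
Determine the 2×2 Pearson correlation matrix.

Step 1 — column means:
  mean(X_1) = (5 + 4 + 2 + 2 + 8 + 8) / 6 = 29/6 = 4.8333
  mean(X_2) = (2 + 4 + 3 + 4 + 8 + 5) / 6 = 26/6 = 4.3333

Step 2 — sample variances and covariances s[i,j] = (1/(n-1)) · Σ_k (x_{k,i} - mean_i) · (x_{k,j} - mean_j), with n-1 = 5:
  s[X_1,X_1] = ((0.1667)·(0.1667) + (-0.8333)·(-0.8333) + (-2.8333)·(-2.8333) + (-2.8333)·(-2.8333) + (3.1667)·(3.1667) + (3.1667)·(3.1667)) / 5 = 36.8333/5 = 7.3667
  s[X_1,X_2] = ((0.1667)·(-2.3333) + (-0.8333)·(-0.3333) + (-2.8333)·(-1.3333) + (-2.8333)·(-0.3333) + (3.1667)·(3.6667) + (3.1667)·(0.6667)) / 5 = 18.3333/5 = 3.6667
  s[X_2,X_2] = ((-2.3333)·(-2.3333) + (-0.3333)·(-0.3333) + (-1.3333)·(-1.3333) + (-0.3333)·(-0.3333) + (3.6667)·(3.6667) + (0.6667)·(0.6667)) / 5 = 21.3333/5 = 4.2667
  Sample standard deviations s_i = √(s[i,i]):
  s(X_1) = √(7.3667) = 2.7142
  s(X_2) = √(4.2667) = 2.0656

Step 3 — r_{ij} = s_{ij} / (s_i · s_j):
  r[X_1,X_1] = 1 (diagonal).
  r[X_1,X_2] = 3.6667 / (2.7142 · 2.0656) = 3.6667 / 5.6063 = 0.654
  r[X_2,X_2] = 1 (diagonal).

R is symmetric with unit diagonal. Assembling:

R = [[1, 0.654],
 [0.654, 1]]


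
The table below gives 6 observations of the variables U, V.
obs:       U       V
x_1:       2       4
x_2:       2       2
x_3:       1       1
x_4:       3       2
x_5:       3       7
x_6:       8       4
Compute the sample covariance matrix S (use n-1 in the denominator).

Step 1 — column means:
  mean(U) = (2 + 2 + 1 + 3 + 3 + 8) / 6 = 19/6 = 3.1667
  mean(V) = (4 + 2 + 1 + 2 + 7 + 4) / 6 = 20/6 = 3.3333

Step 2 — sample covariance S[i,j] = (1/(n-1)) · Σ_k (x_{k,i} - mean_i) · (x_{k,j} - mean_j), with n-1 = 5.
  S[U,U] = ((-1.1667)·(-1.1667) + (-1.1667)·(-1.1667) + (-2.1667)·(-2.1667) + (-0.1667)·(-0.1667) + (-0.1667)·(-0.1667) + (4.8333)·(4.8333)) / 5 = 30.8333/5 = 6.1667
  S[U,V] = ((-1.1667)·(0.6667) + (-1.1667)·(-1.3333) + (-2.1667)·(-2.3333) + (-0.1667)·(-1.3333) + (-0.1667)·(3.6667) + (4.8333)·(0.6667)) / 5 = 8.6667/5 = 1.7333
  S[V,V] = ((0.6667)·(0.6667) + (-1.3333)·(-1.3333) + (-2.3333)·(-2.3333) + (-1.3333)·(-1.3333) + (3.6667)·(3.6667) + (0.6667)·(0.6667)) / 5 = 23.3333/5 = 4.6667

S is symmetric (S[j,i] = S[i,j]). Assembling:

S = [[6.1667, 1.7333],
 [1.7333, 4.6667]]


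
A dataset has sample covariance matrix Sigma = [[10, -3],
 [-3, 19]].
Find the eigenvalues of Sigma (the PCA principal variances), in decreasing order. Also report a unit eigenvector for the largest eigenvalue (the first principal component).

Step 1 — characteristic polynomial of 2×2 Sigma:
  det(Sigma - λI) = λ² - trace · λ + det = 0.
  trace = 10 + 19 = 29, det = 10·19 - (-3)² = 181.
Step 2 — discriminant:
  Δ = trace² - 4·det = 841 - 724 = 117.
Step 3 — eigenvalues:
  λ = (trace ± √Δ)/2 = (29 ± 10.8167)/2,
  λ_1 = 19.9083,  λ_2 = 9.0917.

Step 4 — unit eigenvector for λ_1: solve (Sigma - λ_1 I)v = 0. First row:
  (10 - 19.9083)·v_x + (-3)·v_y = 0, i.e. (-9.9083)·v_x + (-3)·v_y = 0,
  so v ∝ (b, λ_1 - a) = (-3, 9.9083); multiply by -1 so the first entry is positive: u = (3, -9.9083).
  ||u|| = √((3)² + (-9.9083)²) = √(107.1749) ≈ 10.3525,
  v_1 = u/||u|| ≈ (0.2898, -0.9571) (||v_1|| = 1).

λ_1 = 19.9083,  λ_2 = 9.0917;  v_1 ≈ (0.2898, -0.9571)


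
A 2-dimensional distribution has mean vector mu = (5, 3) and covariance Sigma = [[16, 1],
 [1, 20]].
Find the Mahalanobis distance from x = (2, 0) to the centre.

Step 1 — centre the observation: (x - mu) = (-3, -3).

Step 2 — invert Sigma. det(Sigma) = 16·20 - (1)² = 319.
  Sigma^{-1} = (1/det) · [[d, -b], [-b, a]] = [[0.0627, -0.0031],
 [-0.0031, 0.0502]].

Step 3 — form the quadratic (x - mu)^T · Sigma^{-1} · (x - mu):
  Sigma^{-1} · (x - mu) = (-0.1787, -0.1411).
  (x - mu)^T · [Sigma^{-1} · (x - mu)] = (-3)·(-0.1787) + (-3)·(-0.1411) = 0.9592.

Step 4 — take square root: d = √(0.9592) ≈ 0.9794.

d(x, mu) = √(0.9592) ≈ 0.9794


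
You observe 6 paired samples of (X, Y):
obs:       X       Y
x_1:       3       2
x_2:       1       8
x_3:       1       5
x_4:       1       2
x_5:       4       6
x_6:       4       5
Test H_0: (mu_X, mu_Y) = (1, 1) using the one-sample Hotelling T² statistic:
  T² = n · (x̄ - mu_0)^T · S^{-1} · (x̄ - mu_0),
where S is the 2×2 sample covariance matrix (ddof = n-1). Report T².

Step 1 — sample mean vector:
  mean(X) = (3 + 1 + 1 + 1 + 4 + 4) / 6 = 14/6 = 2.3333
  mean(Y) = (2 + 8 + 5 + 2 + 6 + 5) / 6 = 28/6 = 4.6667
  x̄ = (2.3333, 4.6667),  deviation x̄ - mu_0 = (2.3333, 4.6667) - (1, 1) = (1.3333, 3.6667).

Step 2 — sample covariance matrix, S[i,j] = (1/(n-1)) · Σ_k (x_{k,i} - mean_i) · (x_{k,j} - mean_j), divisor n-1 = 5:
  S[X,X] = ((0.6667)·(0.6667) + (-1.3333)·(-1.3333) + (-1.3333)·(-1.3333) + (-1.3333)·(-1.3333) + (1.6667)·(1.6667) + (1.6667)·(1.6667)) / 5 = 11.3333/5 = 2.2667
  S[X,Y] = ((0.6667)·(-2.6667) + (-1.3333)·(3.3333) + (-1.3333)·(0.3333) + (-1.3333)·(-2.6667) + (1.6667)·(1.3333) + (1.6667)·(0.3333)) / 5 = -0.3333/5 = -0.0667
  S[Y,Y] = ((-2.6667)·(-2.6667) + (3.3333)·(3.3333) + (0.3333)·(0.3333) + (-2.6667)·(-2.6667) + (1.3333)·(1.3333) + (0.3333)·(0.3333)) / 5 = 27.3333/5 = 5.4667
  S = [[2.2667, -0.0667],
 [-0.0667, 5.4667]].

Step 3 — invert S. det(S) = 2.2667·5.4667 - (-0.0667)² = 12.3867.
  S^{-1} = (1/det) · [[d, -b], [-b, a]] = [[0.4413, 0.0054],
 [0.0054, 0.183]].

Step 4 — quadratic form (x̄ - mu_0)^T · S^{-1} · (x̄ - mu_0):
  S^{-1} · (x̄ - mu_0) = (0.6082, 0.6781),
  (x̄ - mu_0)^T · [...] = (1.3333)·(0.6082) + (3.6667)·(0.6781) = 3.2975.

Step 5 — scale by n: T² = 6 · 3.2975 = 19.7847.

T² ≈ 19.7847


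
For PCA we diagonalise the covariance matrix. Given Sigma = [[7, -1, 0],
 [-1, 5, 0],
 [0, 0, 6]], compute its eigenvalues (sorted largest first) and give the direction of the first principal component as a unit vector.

Step 1 — characteristic polynomial p(λ) = det(λI - Sigma) = λ³ - tr·λ² + c_1·λ - det, where tr = trace, c_1 = sum of the principal 2×2 minors, det = det(Sigma):
  tr = 7 + 5 + 6 = 18,
  c_1 = (7·5 - (-1)²) + (7·6 - (0)²) + (5·6 - (0)²) = 34 + 42 + 30 = 106,
  det = 7·(5·6 - (0)²) - (-1)·((-1)·6 - (0)·(0)) + (0)·((-1)·(0) - 5·(0)) = 7·(30) - (-1)·(-6) + (0)·(0) = 204.
  So p(λ) = λ³ - 18λ² + 106λ - 204.
Step 2 — look for an integer root (rational root theorem: any rational root is an integer divisor of 204). Testing λ = 6:
  p(6) = 216 - 648 + 636 - 204 = 0  ✓
  Dividing out (λ - 6): p(λ) = (λ - 6)(λ² - 12λ + 34).
Step 3 — remaining eigenvalues from the quadratic λ² - 12λ + 34 = 0:
  Δ = 12² - 4·34 = 144 - 136 = 8,  λ = (12 ± √8)/2 = (12 ± 2.8284)/2 ≈ 7.4142 or 4.5858.
  Sorted: λ_1 = 7.4142,  λ_2 = 6,  λ_3 = 4.5858  (check: sum = 18 = tr ✓).

Step 4 — unit eigenvector for λ_1 ≈ 7.4142: v spans the null space of (Sigma - λ_1 I), whose rows are
  r_1 = (-0.4142, -1, 0),  r_2 = (-1, -2.4142, 0),  r_3 = (0, 0, -1.4142).
  v is orthogonal to every row, so take v ∝ r_1 × r_3 = ((-1)·(-1.4142) - (0)·(0), (0)·(0) - (-0.4142)·(-1.4142), (-0.4142)·(0) - (-1)·(0)) ≈ (1.4142, -0.5858, 0).
  Let u = (1.4142, -0.5858, 0).
  ||u|| = √((1.4142)² + (-0.5858)² + (0)²) = √(2.3431) ≈ 1.5307,  v_1 = u/||u|| ≈ (0.9239, -0.3827, 0) (||v_1|| = 1).

λ_1 = 7.4142,  λ_2 = 6,  λ_3 = 4.5858;  v_1 ≈ (0.9239, -0.3827, 0)


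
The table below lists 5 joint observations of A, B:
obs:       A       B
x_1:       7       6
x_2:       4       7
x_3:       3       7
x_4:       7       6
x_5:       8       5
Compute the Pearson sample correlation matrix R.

Step 1 — column means:
  mean(A) = (7 + 4 + 3 + 7 + 8) / 5 = 29/5 = 5.8
  mean(B) = (6 + 7 + 7 + 6 + 5) / 5 = 31/5 = 6.2

Step 2 — sample variances and covariances s[i,j] = (1/(n-1)) · Σ_k (x_{k,i} - mean_i) · (x_{k,j} - mean_j), with n-1 = 4:
  s[A,A] = ((1.2)·(1.2) + (-1.8)·(-1.8) + (-2.8)·(-2.8) + (1.2)·(1.2) + (2.2)·(2.2)) / 4 = 18.8/4 = 4.7
  s[A,B] = ((1.2)·(-0.2) + (-1.8)·(0.8) + (-2.8)·(0.8) + (1.2)·(-0.2) + (2.2)·(-1.2)) / 4 = -6.8/4 = -1.7
  s[B,B] = ((-0.2)·(-0.2) + (0.8)·(0.8) + (0.8)·(0.8) + (-0.2)·(-0.2) + (-1.2)·(-1.2)) / 4 = 2.8/4 = 0.7
  Sample standard deviations s_i = √(s[i,i]):
  s(A) = √(4.7) = 2.1679
  s(B) = √(0.7) = 0.8367

Step 3 — r_{ij} = s_{ij} / (s_i · s_j):
  r[A,A] = 1 (diagonal).
  r[A,B] = -1.7 / (2.1679 · 0.8367) = -1.7 / 1.8138 = -0.9372
  r[B,B] = 1 (diagonal).

R is symmetric with unit diagonal. Assembling:

R = [[1, -0.9372],
 [-0.9372, 1]]


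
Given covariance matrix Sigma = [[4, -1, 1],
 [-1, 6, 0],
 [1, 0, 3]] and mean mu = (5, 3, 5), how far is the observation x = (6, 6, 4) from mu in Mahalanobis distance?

Step 1 — centre the observation: (x - mu) = (1, 3, -1).

Step 2 — invert Sigma (cofactor / det for 3×3, or solve directly):
  Sigma^{-1} = [[0.2857, 0.0476, -0.0952],
 [0.0476, 0.1746, -0.0159],
 [-0.0952, -0.0159, 0.3651]].

Step 3 — form the quadratic (x - mu)^T · Sigma^{-1} · (x - mu):
  Sigma^{-1} · (x - mu) = (0.5238, 0.5873, -0.5079).
  (x - mu)^T · [Sigma^{-1} · (x - mu)] = (1)·(0.5238) + (3)·(0.5873) + (-1)·(-0.5079) = 2.7937.

Step 4 — take square root: d = √(2.7937) ≈ 1.6714.

d(x, mu) = √(2.7937) ≈ 1.6714


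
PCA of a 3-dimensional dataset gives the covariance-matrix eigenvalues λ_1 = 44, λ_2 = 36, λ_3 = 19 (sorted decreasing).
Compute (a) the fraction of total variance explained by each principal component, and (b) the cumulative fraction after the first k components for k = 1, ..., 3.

Step 1 — total variance = trace(Sigma) = Σ λ_i = 44 + 36 + 19 = 99.

Step 2 — fraction explained by component i = λ_i / Σ λ:
  PC1: 44/99 = 0.4444
  PC2: 36/99 = 0.3636
  PC3: 19/99 = 0.1919

Step 3 — cumulative fraction after k components = (λ_1 + ... + λ_k) / Σ λ:
  k = 1: 44/99 = 0.4444
  k = 2: (44 + 36)/99 = 80/99 = 0.8081
  k = 3: (44 + 36 + 19)/99 = 99/99 = 1

Summary (fraction, with percent):

explained: PC1 0.4444 (44.44%), PC2 0.3636 (36.36%), PC3 0.1919 (19.19%);  cumulative: 0.4444, 0.8081, 1


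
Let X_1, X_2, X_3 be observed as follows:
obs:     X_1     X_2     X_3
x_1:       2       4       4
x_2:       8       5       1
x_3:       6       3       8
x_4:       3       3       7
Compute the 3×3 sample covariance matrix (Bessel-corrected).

Step 1 — column means:
  mean(X_1) = (2 + 8 + 6 + 3) / 4 = 19/4 = 4.75
  mean(X_2) = (4 + 5 + 3 + 3) / 4 = 15/4 = 3.75
  mean(X_3) = (4 + 1 + 8 + 7) / 4 = 20/4 = 5

Step 2 — sample covariance S[i,j] = (1/(n-1)) · Σ_k (x_{k,i} - mean_i) · (x_{k,j} - mean_j), with n-1 = 3.
  S[X_1,X_1] = ((-2.75)·(-2.75) + (3.25)·(3.25) + (1.25)·(1.25) + (-1.75)·(-1.75)) / 3 = 22.75/3 = 7.5833
  S[X_1,X_2] = ((-2.75)·(0.25) + (3.25)·(1.25) + (1.25)·(-0.75) + (-1.75)·(-0.75)) / 3 = 3.75/3 = 1.25
  S[X_1,X_3] = ((-2.75)·(-1) + (3.25)·(-4) + (1.25)·(3) + (-1.75)·(2)) / 3 = -10/3 = -3.3333
  S[X_2,X_2] = ((0.25)·(0.25) + (1.25)·(1.25) + (-0.75)·(-0.75) + (-0.75)·(-0.75)) / 3 = 2.75/3 = 0.9167
  S[X_2,X_3] = ((0.25)·(-1) + (1.25)·(-4) + (-0.75)·(3) + (-0.75)·(2)) / 3 = -9/3 = -3
  S[X_3,X_3] = ((-1)·(-1) + (-4)·(-4) + (3)·(3) + (2)·(2)) / 3 = 30/3 = 10

S is symmetric (S[j,i] = S[i,j]). Assembling:

S = [[7.5833, 1.25, -3.3333],
 [1.25, 0.9167, -3],
 [-3.3333, -3, 10]]


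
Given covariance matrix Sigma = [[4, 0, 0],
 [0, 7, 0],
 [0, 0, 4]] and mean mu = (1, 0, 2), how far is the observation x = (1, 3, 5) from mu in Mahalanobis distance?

Step 1 — centre the observation: (x - mu) = (0, 3, 3).

Step 2 — invert Sigma (cofactor / det for 3×3, or solve directly):
  Sigma^{-1} = [[0.25, 0, 0],
 [0, 0.1429, 0],
 [0, 0, 0.25]].

Step 3 — form the quadratic (x - mu)^T · Sigma^{-1} · (x - mu):
  Sigma^{-1} · (x - mu) = (0, 0.4286, 0.75).
  (x - mu)^T · [Sigma^{-1} · (x - mu)] = (0)·(0) + (3)·(0.4286) + (3)·(0.75) = 3.5357.

Step 4 — take square root: d = √(3.5357) ≈ 1.8803.

d(x, mu) = √(3.5357) ≈ 1.8803


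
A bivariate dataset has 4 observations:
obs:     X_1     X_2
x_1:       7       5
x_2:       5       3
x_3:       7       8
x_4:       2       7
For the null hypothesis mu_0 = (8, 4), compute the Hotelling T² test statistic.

Step 1 — sample mean vector:
  mean(X_1) = (7 + 5 + 7 + 2) / 4 = 21/4 = 5.25
  mean(X_2) = (5 + 3 + 8 + 7) / 4 = 23/4 = 5.75
  x̄ = (5.25, 5.75),  deviation x̄ - mu_0 = (5.25, 5.75) - (8, 4) = (-2.75, 1.75).

Step 2 — sample covariance matrix, S[i,j] = (1/(n-1)) · Σ_k (x_{k,i} - mean_i) · (x_{k,j} - mean_j), divisor n-1 = 3:
  S[X_1,X_1] = ((1.75)·(1.75) + (-0.25)·(-0.25) + (1.75)·(1.75) + (-3.25)·(-3.25)) / 3 = 16.75/3 = 5.5833
  S[X_1,X_2] = ((1.75)·(-0.75) + (-0.25)·(-2.75) + (1.75)·(2.25) + (-3.25)·(1.25)) / 3 = -0.75/3 = -0.25
  S[X_2,X_2] = ((-0.75)·(-0.75) + (-2.75)·(-2.75) + (2.25)·(2.25) + (1.25)·(1.25)) / 3 = 14.75/3 = 4.9167
  S = [[5.5833, -0.25],
 [-0.25, 4.9167]].

Step 3 — invert S. det(S) = 5.5833·4.9167 - (-0.25)² = 27.3889.
  S^{-1} = (1/det) · [[d, -b], [-b, a]] = [[0.1795, 0.0091],
 [0.0091, 0.2039]].

Step 4 — quadratic form (x̄ - mu_0)^T · S^{-1} · (x̄ - mu_0):
  S^{-1} · (x̄ - mu_0) = (-0.4777, 0.3316),
  (x̄ - mu_0)^T · [...] = (-2.75)·(-0.4777) + (1.75)·(0.3316) = 1.894.

Step 5 — scale by n: T² = 4 · 1.894 = 7.5761.

T² ≈ 7.5761


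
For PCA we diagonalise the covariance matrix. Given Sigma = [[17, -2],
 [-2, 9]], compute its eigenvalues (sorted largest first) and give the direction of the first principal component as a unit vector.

Step 1 — characteristic polynomial of 2×2 Sigma:
  det(Sigma - λI) = λ² - trace · λ + det = 0.
  trace = 17 + 9 = 26, det = 17·9 - (-2)² = 149.
Step 2 — discriminant:
  Δ = trace² - 4·det = 676 - 596 = 80.
Step 3 — eigenvalues:
  λ = (trace ± √Δ)/2 = (26 ± 8.9443)/2,
  λ_1 = 17.4721,  λ_2 = 8.5279.

Step 4 — unit eigenvector for λ_1: solve (Sigma - λ_1 I)v = 0. First row:
  (17 - 17.4721)·v_x + (-2)·v_y = 0, i.e. (-0.4721)·v_x + (-2)·v_y = 0,
  so v ∝ (b, λ_1 - a) = (-2, 0.4721); multiply by -1 so the first entry is positive: u = (2, -0.4721).
  ||u|| = √((2)² + (-0.4721)²) = √(4.2229) ≈ 2.055,
  v_1 = u/||u|| ≈ (0.9732, -0.2298) (||v_1|| = 1).

λ_1 = 17.4721,  λ_2 = 8.5279;  v_1 ≈ (0.9732, -0.2298)


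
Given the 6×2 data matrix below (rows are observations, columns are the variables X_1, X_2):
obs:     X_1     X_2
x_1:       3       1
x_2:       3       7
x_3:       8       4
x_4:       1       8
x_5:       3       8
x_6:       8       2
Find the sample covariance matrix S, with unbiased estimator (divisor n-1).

Step 1 — column means:
  mean(X_1) = (3 + 3 + 8 + 1 + 3 + 8) / 6 = 26/6 = 4.3333
  mean(X_2) = (1 + 7 + 4 + 8 + 8 + 2) / 6 = 30/6 = 5

Step 2 — sample covariance S[i,j] = (1/(n-1)) · Σ_k (x_{k,i} - mean_i) · (x_{k,j} - mean_j), with n-1 = 5.
  S[X_1,X_1] = ((-1.3333)·(-1.3333) + (-1.3333)·(-1.3333) + (3.6667)·(3.6667) + (-3.3333)·(-3.3333) + (-1.3333)·(-1.3333) + (3.6667)·(3.6667)) / 5 = 43.3333/5 = 8.6667
  S[X_1,X_2] = ((-1.3333)·(-4) + (-1.3333)·(2) + (3.6667)·(-1) + (-3.3333)·(3) + (-1.3333)·(3) + (3.6667)·(-3)) / 5 = -26/5 = -5.2
  S[X_2,X_2] = ((-4)·(-4) + (2)·(2) + (-1)·(-1) + (3)·(3) + (3)·(3) + (-3)·(-3)) / 5 = 48/5 = 9.6

S is symmetric (S[j,i] = S[i,j]). Assembling:

S = [[8.6667, -5.2],
 [-5.2, 9.6]]


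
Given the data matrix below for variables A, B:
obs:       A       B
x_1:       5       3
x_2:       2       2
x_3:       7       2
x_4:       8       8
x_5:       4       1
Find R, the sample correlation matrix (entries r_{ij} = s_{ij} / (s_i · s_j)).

Step 1 — column means:
  mean(A) = (5 + 2 + 7 + 8 + 4) / 5 = 26/5 = 5.2
  mean(B) = (3 + 2 + 2 + 8 + 1) / 5 = 16/5 = 3.2

Step 2 — sample variances and covariances s[i,j] = (1/(n-1)) · Σ_k (x_{k,i} - mean_i) · (x_{k,j} - mean_j), with n-1 = 4:
  s[A,A] = ((-0.2)·(-0.2) + (-3.2)·(-3.2) + (1.8)·(1.8) + (2.8)·(2.8) + (-1.2)·(-1.2)) / 4 = 22.8/4 = 5.7
  s[A,B] = ((-0.2)·(-0.2) + (-3.2)·(-1.2) + (1.8)·(-1.2) + (2.8)·(4.8) + (-1.2)·(-2.2)) / 4 = 17.8/4 = 4.45
  s[B,B] = ((-0.2)·(-0.2) + (-1.2)·(-1.2) + (-1.2)·(-1.2) + (4.8)·(4.8) + (-2.2)·(-2.2)) / 4 = 30.8/4 = 7.7
  Sample standard deviations s_i = √(s[i,i]):
  s(A) = √(5.7) = 2.3875
  s(B) = √(7.7) = 2.7749

Step 3 — r_{ij} = s_{ij} / (s_i · s_j):
  r[A,A] = 1 (diagonal).
  r[A,B] = 4.45 / (2.3875 · 2.7749) = 4.45 / 6.625 = 0.6717
  r[B,B] = 1 (diagonal).

R is symmetric with unit diagonal. Assembling:

R = [[1, 0.6717],
 [0.6717, 1]]


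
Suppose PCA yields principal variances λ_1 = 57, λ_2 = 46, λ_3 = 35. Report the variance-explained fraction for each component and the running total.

Step 1 — total variance = trace(Sigma) = Σ λ_i = 57 + 46 + 35 = 138.

Step 2 — fraction explained by component i = λ_i / Σ λ:
  PC1: 57/138 = 0.413
  PC2: 46/138 = 0.3333
  PC3: 35/138 = 0.2536

Step 3 — cumulative fraction after k components = (λ_1 + ... + λ_k) / Σ λ:
  k = 1: 57/138 = 0.413
  k = 2: (57 + 46)/138 = 103/138 = 0.7464
  k = 3: (57 + 46 + 35)/138 = 138/138 = 1

Summary (fraction, with percent):

explained: PC1 0.413 (41.3%), PC2 0.3333 (33.33%), PC3 0.2536 (25.36%);  cumulative: 0.413, 0.7464, 1


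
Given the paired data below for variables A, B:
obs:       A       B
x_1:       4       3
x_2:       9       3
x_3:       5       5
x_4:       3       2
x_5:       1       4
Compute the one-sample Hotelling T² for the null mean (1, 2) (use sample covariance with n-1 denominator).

Step 1 — sample mean vector:
  mean(A) = (4 + 9 + 5 + 3 + 1) / 5 = 22/5 = 4.4
  mean(B) = (3 + 3 + 5 + 2 + 4) / 5 = 17/5 = 3.4
  x̄ = (4.4, 3.4),  deviation x̄ - mu_0 = (4.4, 3.4) - (1, 2) = (3.4, 1.4).

Step 2 — sample covariance matrix, S[i,j] = (1/(n-1)) · Σ_k (x_{k,i} - mean_i) · (x_{k,j} - mean_j), divisor n-1 = 4:
  S[A,A] = ((-0.4)·(-0.4) + (4.6)·(4.6) + (0.6)·(0.6) + (-1.4)·(-1.4) + (-3.4)·(-3.4)) / 4 = 35.2/4 = 8.8
  S[A,B] = ((-0.4)·(-0.4) + (4.6)·(-0.4) + (0.6)·(1.6) + (-1.4)·(-1.4) + (-3.4)·(0.6)) / 4 = -0.8/4 = -0.2
  S[B,B] = ((-0.4)·(-0.4) + (-0.4)·(-0.4) + (1.6)·(1.6) + (-1.4)·(-1.4) + (0.6)·(0.6)) / 4 = 5.2/4 = 1.3
  S = [[8.8, -0.2],
 [-0.2, 1.3]].

Step 3 — invert S. det(S) = 8.8·1.3 - (-0.2)² = 11.4.
  S^{-1} = (1/det) · [[d, -b], [-b, a]] = [[0.114, 0.0175],
 [0.0175, 0.7719]].

Step 4 — quadratic form (x̄ - mu_0)^T · S^{-1} · (x̄ - mu_0):
  S^{-1} · (x̄ - mu_0) = (0.4123, 1.1404),
  (x̄ - mu_0)^T · [...] = (3.4)·(0.4123) + (1.4)·(1.1404) = 2.9982.

Step 5 — scale by n: T² = 5 · 2.9982 = 14.9912.

T² ≈ 14.9912


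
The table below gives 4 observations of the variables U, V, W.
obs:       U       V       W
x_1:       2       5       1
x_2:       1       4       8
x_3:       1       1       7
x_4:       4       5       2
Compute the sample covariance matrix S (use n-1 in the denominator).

Step 1 — column means:
  mean(U) = (2 + 1 + 1 + 4) / 4 = 8/4 = 2
  mean(V) = (5 + 4 + 1 + 5) / 4 = 15/4 = 3.75
  mean(W) = (1 + 8 + 7 + 2) / 4 = 18/4 = 4.5

Step 2 — sample covariance S[i,j] = (1/(n-1)) · Σ_k (x_{k,i} - mean_i) · (x_{k,j} - mean_j), with n-1 = 3.
  S[U,U] = ((0)·(0) + (-1)·(-1) + (-1)·(-1) + (2)·(2)) / 3 = 6/3 = 2
  S[U,V] = ((0)·(1.25) + (-1)·(0.25) + (-1)·(-2.75) + (2)·(1.25)) / 3 = 5/3 = 1.6667
  S[U,W] = ((0)·(-3.5) + (-1)·(3.5) + (-1)·(2.5) + (2)·(-2.5)) / 3 = -11/3 = -3.6667
  S[V,V] = ((1.25)·(1.25) + (0.25)·(0.25) + (-2.75)·(-2.75) + (1.25)·(1.25)) / 3 = 10.75/3 = 3.5833
  S[V,W] = ((1.25)·(-3.5) + (0.25)·(3.5) + (-2.75)·(2.5) + (1.25)·(-2.5)) / 3 = -13.5/3 = -4.5
  S[W,W] = ((-3.5)·(-3.5) + (3.5)·(3.5) + (2.5)·(2.5) + (-2.5)·(-2.5)) / 3 = 37/3 = 12.3333

S is symmetric (S[j,i] = S[i,j]). Assembling:

S = [[2, 1.6667, -3.6667],
 [1.6667, 3.5833, -4.5],
 [-3.6667, -4.5, 12.3333]]


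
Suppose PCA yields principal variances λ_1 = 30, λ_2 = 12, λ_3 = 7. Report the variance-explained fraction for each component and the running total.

Step 1 — total variance = trace(Sigma) = Σ λ_i = 30 + 12 + 7 = 49.

Step 2 — fraction explained by component i = λ_i / Σ λ:
  PC1: 30/49 = 0.6122
  PC2: 12/49 = 0.2449
  PC3: 7/49 = 0.1429

Step 3 — cumulative fraction after k components = (λ_1 + ... + λ_k) / Σ λ:
  k = 1: 30/49 = 0.6122
  k = 2: (30 + 12)/49 = 42/49 = 0.8571
  k = 3: (30 + 12 + 7)/49 = 49/49 = 1

Summary (fraction, with percent):

explained: PC1 0.6122 (61.22%), PC2 0.2449 (24.49%), PC3 0.1429 (14.29%);  cumulative: 0.6122, 0.8571, 1


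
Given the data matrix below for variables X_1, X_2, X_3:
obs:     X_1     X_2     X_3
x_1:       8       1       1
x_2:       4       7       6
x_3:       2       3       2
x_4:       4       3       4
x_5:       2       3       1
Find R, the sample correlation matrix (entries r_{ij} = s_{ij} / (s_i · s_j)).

Step 1 — column means:
  mean(X_1) = (8 + 4 + 2 + 4 + 2) / 5 = 20/5 = 4
  mean(X_2) = (1 + 7 + 3 + 3 + 3) / 5 = 17/5 = 3.4
  mean(X_3) = (1 + 6 + 2 + 4 + 1) / 5 = 14/5 = 2.8

Step 2 — sample variances and covariances s[i,j] = (1/(n-1)) · Σ_k (x_{k,i} - mean_i) · (x_{k,j} - mean_j), with n-1 = 4:
  s[X_1,X_1] = ((4)·(4) + (0)·(0) + (-2)·(-2) + (0)·(0) + (-2)·(-2)) / 4 = 24/4 = 6
  s[X_1,X_2] = ((4)·(-2.4) + (0)·(3.6) + (-2)·(-0.4) + (0)·(-0.4) + (-2)·(-0.4)) / 4 = -8/4 = -2
  s[X_1,X_3] = ((4)·(-1.8) + (0)·(3.2) + (-2)·(-0.8) + (0)·(1.2) + (-2)·(-1.8)) / 4 = -2/4 = -0.5
  s[X_2,X_2] = ((-2.4)·(-2.4) + (3.6)·(3.6) + (-0.4)·(-0.4) + (-0.4)·(-0.4) + (-0.4)·(-0.4)) / 4 = 19.2/4 = 4.8
  s[X_2,X_3] = ((-2.4)·(-1.8) + (3.6)·(3.2) + (-0.4)·(-0.8) + (-0.4)·(1.2) + (-0.4)·(-1.8)) / 4 = 16.4/4 = 4.1
  s[X_3,X_3] = ((-1.8)·(-1.8) + (3.2)·(3.2) + (-0.8)·(-0.8) + (1.2)·(1.2) + (-1.8)·(-1.8)) / 4 = 18.8/4 = 4.7
  Sample standard deviations s_i = √(s[i,i]):
  s(X_1) = √(6) = 2.4495
  s(X_2) = √(4.8) = 2.1909
  s(X_3) = √(4.7) = 2.1679

Step 3 — r_{ij} = s_{ij} / (s_i · s_j):
  r[X_1,X_1] = 1 (diagonal).
  r[X_1,X_2] = -2 / (2.4495 · 2.1909) = -2 / 5.3666 = -0.3727
  r[X_1,X_3] = -0.5 / (2.4495 · 2.1679) = -0.5 / 5.3104 = -0.0942
  r[X_2,X_2] = 1 (diagonal).
  r[X_2,X_3] = 4.1 / (2.1909 · 2.1679) = 4.1 / 4.7497 = 0.8632
  r[X_3,X_3] = 1 (diagonal).

R is symmetric with unit diagonal. Assembling:

R = [[1, -0.3727, -0.0942],
 [-0.3727, 1, 0.8632],
 [-0.0942, 0.8632, 1]]


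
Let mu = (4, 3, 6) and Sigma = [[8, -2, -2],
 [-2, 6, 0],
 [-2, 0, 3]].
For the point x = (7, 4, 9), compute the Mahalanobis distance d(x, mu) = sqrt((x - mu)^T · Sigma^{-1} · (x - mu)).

Step 1 — centre the observation: (x - mu) = (3, 1, 3).

Step 2 — invert Sigma (cofactor / det for 3×3, or solve directly):
  Sigma^{-1} = [[0.1667, 0.0556, 0.1111],
 [0.0556, 0.1852, 0.037],
 [0.1111, 0.037, 0.4074]].

Step 3 — form the quadratic (x - mu)^T · Sigma^{-1} · (x - mu):
  Sigma^{-1} · (x - mu) = (0.8889, 0.463, 1.5926).
  (x - mu)^T · [Sigma^{-1} · (x - mu)] = (3)·(0.8889) + (1)·(0.463) + (3)·(1.5926) = 7.9074.

Step 4 — take square root: d = √(7.9074) ≈ 2.812.

d(x, mu) = √(7.9074) ≈ 2.812


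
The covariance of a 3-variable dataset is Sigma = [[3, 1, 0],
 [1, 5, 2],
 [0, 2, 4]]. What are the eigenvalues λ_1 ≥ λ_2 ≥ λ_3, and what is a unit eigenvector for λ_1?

Step 1 — characteristic polynomial p(λ) = det(λI - Sigma) = λ³ - tr·λ² + c_1·λ - det, where tr = trace, c_1 = sum of the principal 2×2 minors, det = det(Sigma):
  tr = 3 + 5 + 4 = 12,
  c_1 = (3·5 - (1)²) + (3·4 - (0)²) + (5·4 - (2)²) = 14 + 12 + 16 = 42,
  det = 3·(5·4 - (2)²) - (1)·((1)·4 - (2)·(0)) + (0)·((1)·(2) - 5·(0)) = 3·(16) - (1)·(4) + (0)·(2) = 44.
  So p(λ) = λ³ - 12λ² + 42λ - 44.
Step 2 — look for an integer root (rational root theorem: any rational root is an integer divisor of 44). Testing λ = 2:
  p(2) = 8 - 48 + 84 - 44 = 0  ✓
  Dividing out (λ - 2): p(λ) = (λ - 2)(λ² - 10λ + 22).
Step 3 — remaining eigenvalues from the quadratic λ² - 10λ + 22 = 0:
  Δ = 10² - 4·22 = 100 - 88 = 12,  λ = (10 ± √12)/2 = (10 ± 3.4641)/2 ≈ 6.7321 or 3.2679.
  Sorted: λ_1 = 6.7321,  λ_2 = 3.2679,  λ_3 = 2  (check: sum = 12 = tr ✓).

Step 4 — unit eigenvector for λ_1 ≈ 6.7321: v spans the null space of (Sigma - λ_1 I), whose rows are
  r_1 = (-3.7321, 1, 0),  r_2 = (1, -1.7321, 2),  r_3 = (0, 2, -2.7321).
  v is orthogonal to every row, so take v ∝ r_1 × r_2 = ((1)·(2) - (0)·(-1.7321), (0)·(1) - (-3.7321)·(2), (-3.7321)·(-1.7321) - (1)·(1)) ≈ (2, 7.4641, 5.4641).
  Let u = (2, 7.4641, 5.4641).
  ||u|| = √((2)² + (7.4641)² + (5.4641)²) = √(89.5692) ≈ 9.4641,  v_1 = u/||u|| ≈ (0.2113, 0.7887, 0.5774) (||v_1|| = 1).

λ_1 = 6.7321,  λ_2 = 3.2679,  λ_3 = 2;  v_1 ≈ (0.2113, 0.7887, 0.5774)


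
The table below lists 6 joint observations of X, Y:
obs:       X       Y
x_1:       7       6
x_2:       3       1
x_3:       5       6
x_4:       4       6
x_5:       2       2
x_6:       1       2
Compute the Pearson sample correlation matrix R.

Step 1 — column means:
  mean(X) = (7 + 3 + 5 + 4 + 2 + 1) / 6 = 22/6 = 3.6667
  mean(Y) = (6 + 1 + 6 + 6 + 2 + 2) / 6 = 23/6 = 3.8333

Step 2 — sample variances and covariances s[i,j] = (1/(n-1)) · Σ_k (x_{k,i} - mean_i) · (x_{k,j} - mean_j), with n-1 = 5:
  s[X,X] = ((3.3333)·(3.3333) + (-0.6667)·(-0.6667) + (1.3333)·(1.3333) + (0.3333)·(0.3333) + (-1.6667)·(-1.6667) + (-2.6667)·(-2.6667)) / 5 = 23.3333/5 = 4.6667
  s[X,Y] = ((3.3333)·(2.1667) + (-0.6667)·(-2.8333) + (1.3333)·(2.1667) + (0.3333)·(2.1667) + (-1.6667)·(-1.8333) + (-2.6667)·(-1.8333)) / 5 = 20.6667/5 = 4.1333
  s[Y,Y] = ((2.1667)·(2.1667) + (-2.8333)·(-2.8333) + (2.1667)·(2.1667) + (2.1667)·(2.1667) + (-1.8333)·(-1.8333) + (-1.8333)·(-1.8333)) / 5 = 28.8333/5 = 5.7667
  Sample standard deviations s_i = √(s[i,i]):
  s(X) = √(4.6667) = 2.1602
  s(Y) = √(5.7667) = 2.4014

Step 3 — r_{ij} = s_{ij} / (s_i · s_j):
  r[X,X] = 1 (diagonal).
  r[X,Y] = 4.1333 / (2.1602 · 2.4014) = 4.1333 / 5.1876 = 0.7968
  r[Y,Y] = 1 (diagonal).

R is symmetric with unit diagonal. Assembling:

R = [[1, 0.7968],
 [0.7968, 1]]


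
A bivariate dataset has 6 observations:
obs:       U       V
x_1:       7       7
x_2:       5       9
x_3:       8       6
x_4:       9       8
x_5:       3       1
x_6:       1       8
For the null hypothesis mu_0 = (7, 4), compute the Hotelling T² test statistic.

Step 1 — sample mean vector:
  mean(U) = (7 + 5 + 8 + 9 + 3 + 1) / 6 = 33/6 = 5.5
  mean(V) = (7 + 9 + 6 + 8 + 1 + 8) / 6 = 39/6 = 6.5
  x̄ = (5.5, 6.5),  deviation x̄ - mu_0 = (5.5, 6.5) - (7, 4) = (-1.5, 2.5).

Step 2 — sample covariance matrix, S[i,j] = (1/(n-1)) · Σ_k (x_{k,i} - mean_i) · (x_{k,j} - mean_j), divisor n-1 = 5:
  S[U,U] = ((1.5)·(1.5) + (-0.5)·(-0.5) + (2.5)·(2.5) + (3.5)·(3.5) + (-2.5)·(-2.5) + (-4.5)·(-4.5)) / 5 = 47.5/5 = 9.5
  S[U,V] = ((1.5)·(0.5) + (-0.5)·(2.5) + (2.5)·(-0.5) + (3.5)·(1.5) + (-2.5)·(-5.5) + (-4.5)·(1.5)) / 5 = 10.5/5 = 2.1
  S[V,V] = ((0.5)·(0.5) + (2.5)·(2.5) + (-0.5)·(-0.5) + (1.5)·(1.5) + (-5.5)·(-5.5) + (1.5)·(1.5)) / 5 = 41.5/5 = 8.3
  S = [[9.5, 2.1],
 [2.1, 8.3]].

Step 3 — invert S. det(S) = 9.5·8.3 - (2.1)² = 74.44.
  S^{-1} = (1/det) · [[d, -b], [-b, a]] = [[0.1115, -0.0282],
 [-0.0282, 0.1276]].

Step 4 — quadratic form (x̄ - mu_0)^T · S^{-1} · (x̄ - mu_0):
  S^{-1} · (x̄ - mu_0) = (-0.2378, 0.3614),
  (x̄ - mu_0)^T · [...] = (-1.5)·(-0.2378) + (2.5)·(0.3614) = 1.2601.

Step 5 — scale by n: T² = 6 · 1.2601 = 7.5605.

T² ≈ 7.5605


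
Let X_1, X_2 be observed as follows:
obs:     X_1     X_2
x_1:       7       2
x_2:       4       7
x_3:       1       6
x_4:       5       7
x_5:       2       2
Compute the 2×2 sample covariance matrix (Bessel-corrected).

Step 1 — column means:
  mean(X_1) = (7 + 4 + 1 + 5 + 2) / 5 = 19/5 = 3.8
  mean(X_2) = (2 + 7 + 6 + 7 + 2) / 5 = 24/5 = 4.8

Step 2 — sample covariance S[i,j] = (1/(n-1)) · Σ_k (x_{k,i} - mean_i) · (x_{k,j} - mean_j), with n-1 = 4.
  S[X_1,X_1] = ((3.2)·(3.2) + (0.2)·(0.2) + (-2.8)·(-2.8) + (1.2)·(1.2) + (-1.8)·(-1.8)) / 4 = 22.8/4 = 5.7
  S[X_1,X_2] = ((3.2)·(-2.8) + (0.2)·(2.2) + (-2.8)·(1.2) + (1.2)·(2.2) + (-1.8)·(-2.8)) / 4 = -4.2/4 = -1.05
  S[X_2,X_2] = ((-2.8)·(-2.8) + (2.2)·(2.2) + (1.2)·(1.2) + (2.2)·(2.2) + (-2.8)·(-2.8)) / 4 = 26.8/4 = 6.7

S is symmetric (S[j,i] = S[i,j]). Assembling:

S = [[5.7, -1.05],
 [-1.05, 6.7]]


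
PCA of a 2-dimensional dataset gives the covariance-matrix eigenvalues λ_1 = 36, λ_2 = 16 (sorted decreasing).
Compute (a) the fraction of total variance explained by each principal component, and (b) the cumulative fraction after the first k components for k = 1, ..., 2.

Step 1 — total variance = trace(Sigma) = Σ λ_i = 36 + 16 = 52.

Step 2 — fraction explained by component i = λ_i / Σ λ:
  PC1: 36/52 = 0.6923
  PC2: 16/52 = 0.3077

Step 3 — cumulative fraction after k components = (λ_1 + ... + λ_k) / Σ λ:
  k = 1: 36/52 = 0.6923
  k = 2: (36 + 16)/52 = 52/52 = 1

Summary (fraction, with percent):

explained: PC1 0.6923 (69.23%), PC2 0.3077 (30.77%);  cumulative: 0.6923, 1


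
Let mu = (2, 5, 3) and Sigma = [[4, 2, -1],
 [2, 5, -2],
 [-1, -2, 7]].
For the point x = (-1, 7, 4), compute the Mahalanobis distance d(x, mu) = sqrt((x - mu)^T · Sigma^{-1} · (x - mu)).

Step 1 — centre the observation: (x - mu) = (-3, 2, 1).

Step 2 — invert Sigma (cofactor / det for 3×3, or solve directly):
  Sigma^{-1} = [[0.3131, -0.1212, 0.0101],
 [-0.1212, 0.2727, 0.0606],
 [0.0101, 0.0606, 0.1616]].

Step 3 — form the quadratic (x - mu)^T · Sigma^{-1} · (x - mu):
  Sigma^{-1} · (x - mu) = (-1.1717, 0.9697, 0.2525).
  (x - mu)^T · [Sigma^{-1} · (x - mu)] = (-3)·(-1.1717) + (2)·(0.9697) + (1)·(0.2525) = 5.7071.

Step 4 — take square root: d = √(5.7071) ≈ 2.3889.

d(x, mu) = √(5.7071) ≈ 2.3889


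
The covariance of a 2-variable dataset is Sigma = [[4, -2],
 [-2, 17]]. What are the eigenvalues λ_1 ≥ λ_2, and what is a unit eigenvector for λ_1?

Step 1 — characteristic polynomial of 2×2 Sigma:
  det(Sigma - λI) = λ² - trace · λ + det = 0.
  trace = 4 + 17 = 21, det = 4·17 - (-2)² = 64.
Step 2 — discriminant:
  Δ = trace² - 4·det = 441 - 256 = 185.
Step 3 — eigenvalues:
  λ = (trace ± √Δ)/2 = (21 ± 13.6015)/2,
  λ_1 = 17.3007,  λ_2 = 3.6993.

Step 4 — unit eigenvector for λ_1: solve (Sigma - λ_1 I)v = 0. First row:
  (4 - 17.3007)·v_x + (-2)·v_y = 0, i.e. (-13.3007)·v_x + (-2)·v_y = 0,
  so v ∝ (b, λ_1 - a) = (-2, 13.3007); multiply by -1 so the first entry is positive: u = (2, -13.3007).
  ||u|| = √((2)² + (-13.3007)²) = √(180.9096) ≈ 13.4503,
  v_1 = u/||u|| ≈ (0.1487, -0.9889) (||v_1|| = 1).

λ_1 = 17.3007,  λ_2 = 3.6993;  v_1 ≈ (0.1487, -0.9889)


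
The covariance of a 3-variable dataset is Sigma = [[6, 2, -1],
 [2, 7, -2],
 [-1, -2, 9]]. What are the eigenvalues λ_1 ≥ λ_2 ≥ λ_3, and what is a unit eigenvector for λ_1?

Step 1 — characteristic polynomial p(λ) = det(λI - Sigma) = λ³ - tr·λ² + c_1·λ - det, where tr = trace, c_1 = sum of the principal 2×2 minors, det = det(Sigma):
  tr = 6 + 7 + 9 = 22,
  c_1 = (6·7 - (2)²) + (6·9 - (-1)²) + (7·9 - (-2)²) = 38 + 53 + 59 = 150,
  det = 6·(7·9 - (-2)²) - (2)·((2)·9 - (-2)·(-1)) + (-1)·((2)·(-2) - 7·(-1)) = 6·(59) - (2)·(16) + (-1)·(3) = 319.
  So p(λ) = λ³ - 22λ² + 150λ - 319.
Step 2 — look for an integer root (rational root theorem: any rational root is an integer divisor of 319). Testing λ = 11:
  p(11) = 1331 - 2662 + 1650 - 319 = 0  ✓
  Dividing out (λ - 11): p(λ) = (λ - 11)(λ² - 11λ + 29).
Step 3 — remaining eigenvalues from the quadratic λ² - 11λ + 29 = 0:
  Δ = 11² - 4·29 = 121 - 116 = 5,  λ = (11 ± √5)/2 = (11 ± 2.2361)/2 ≈ 6.618 or 4.382.
  Sorted: λ_1 = 11,  λ_2 = 6.618,  λ_3 = 4.382  (check: sum = 22 = tr ✓).

Step 4 — unit eigenvector for λ_1 = 11: v spans the null space of (Sigma - λ_1 I), whose rows are
  r_1 = (-5, 2, -1),  r_2 = (2, -4, -2),  r_3 = (-1, -2, -2).
  v is orthogonal to every row, so take v ∝ r_1 × r_2 = ((2)·(-2) - (-1)·(-4), (-1)·(2) - (-5)·(-2), (-5)·(-4) - (2)·(2)) = (-8, -12, 16).
  Rescale (divide by 4; multiply by -1 so the first nonzero entry is positive): u = (2, 3, -4).
  ||u|| = √((2)² + (3)² + (-4)²) = √(29) ≈ 5.3852,  v_1 = u/||u|| ≈ (0.3714, 0.5571, -0.7428) (||v_1|| = 1).

λ_1 = 11,  λ_2 = 6.618,  λ_3 = 4.382;  v_1 ≈ (0.3714, 0.5571, -0.7428)


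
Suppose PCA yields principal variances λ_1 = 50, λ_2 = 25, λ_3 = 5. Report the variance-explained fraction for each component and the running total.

Step 1 — total variance = trace(Sigma) = Σ λ_i = 50 + 25 + 5 = 80.

Step 2 — fraction explained by component i = λ_i / Σ λ:
  PC1: 50/80 = 0.625
  PC2: 25/80 = 0.3125
  PC3: 5/80 = 0.0625

Step 3 — cumulative fraction after k components = (λ_1 + ... + λ_k) / Σ λ:
  k = 1: 50/80 = 0.625
  k = 2: (50 + 25)/80 = 75/80 = 0.9375
  k = 3: (50 + 25 + 5)/80 = 80/80 = 1

Summary (fraction, with percent):

explained: PC1 0.625 (62.5%), PC2 0.3125 (31.25%), PC3 0.0625 (6.25%);  cumulative: 0.625, 0.9375, 1


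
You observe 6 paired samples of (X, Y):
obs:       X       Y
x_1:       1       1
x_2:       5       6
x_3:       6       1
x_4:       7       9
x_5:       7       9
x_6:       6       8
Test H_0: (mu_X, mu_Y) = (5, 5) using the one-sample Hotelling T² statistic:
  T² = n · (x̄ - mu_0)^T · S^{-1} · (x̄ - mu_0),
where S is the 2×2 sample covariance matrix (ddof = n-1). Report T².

Step 1 — sample mean vector:
  mean(X) = (1 + 5 + 6 + 7 + 7 + 6) / 6 = 32/6 = 5.3333
  mean(Y) = (1 + 6 + 1 + 9 + 9 + 8) / 6 = 34/6 = 5.6667
  x̄ = (5.3333, 5.6667),  deviation x̄ - mu_0 = (5.3333, 5.6667) - (5, 5) = (0.3333, 0.6667).

Step 2 — sample covariance matrix, S[i,j] = (1/(n-1)) · Σ_k (x_{k,i} - mean_i) · (x_{k,j} - mean_j), divisor n-1 = 5:
  S[X,X] = ((-4.3333)·(-4.3333) + (-0.3333)·(-0.3333) + (0.6667)·(0.6667) + (1.6667)·(1.6667) + (1.6667)·(1.6667) + (0.6667)·(0.6667)) / 5 = 25.3333/5 = 5.0667
  S[X,Y] = ((-4.3333)·(-4.6667) + (-0.3333)·(0.3333) + (0.6667)·(-4.6667) + (1.6667)·(3.3333) + (1.6667)·(3.3333) + (0.6667)·(2.3333)) / 5 = 29.6667/5 = 5.9333
  S[Y,Y] = ((-4.6667)·(-4.6667) + (0.3333)·(0.3333) + (-4.6667)·(-4.6667) + (3.3333)·(3.3333) + (3.3333)·(3.3333) + (2.3333)·(2.3333)) / 5 = 71.3333/5 = 14.2667
  S = [[5.0667, 5.9333],
 [5.9333, 14.2667]].

Step 3 — invert S. det(S) = 5.0667·14.2667 - (5.9333)² = 37.08.
  S^{-1} = (1/det) · [[d, -b], [-b, a]] = [[0.3848, -0.16],
 [-0.16, 0.1366]].

Step 4 — quadratic form (x̄ - mu_0)^T · S^{-1} · (x̄ - mu_0):
  S^{-1} · (x̄ - mu_0) = (0.0216, 0.0378),
  (x̄ - mu_0)^T · [...] = (0.3333)·(0.0216) + (0.6667)·(0.0378) = 0.0324.

Step 5 — scale by n: T² = 6 · 0.0324 = 0.1942.

T² ≈ 0.1942
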